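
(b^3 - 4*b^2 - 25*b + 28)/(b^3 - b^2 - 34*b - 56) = (b - 1)/(b + 2)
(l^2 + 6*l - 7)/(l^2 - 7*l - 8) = (-l^2 - 6*l + 7)/(-l^2 + 7*l + 8)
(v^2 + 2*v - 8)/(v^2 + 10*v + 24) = (v - 2)/(v + 6)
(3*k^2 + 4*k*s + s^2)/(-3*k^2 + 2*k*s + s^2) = (k + s)/(-k + s)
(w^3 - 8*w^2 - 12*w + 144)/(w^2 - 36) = (w^2 - 2*w - 24)/(w + 6)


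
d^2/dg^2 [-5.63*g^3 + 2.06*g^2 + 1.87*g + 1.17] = 4.12 - 33.78*g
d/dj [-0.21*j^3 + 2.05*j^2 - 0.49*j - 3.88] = -0.63*j^2 + 4.1*j - 0.49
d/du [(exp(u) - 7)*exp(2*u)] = (3*exp(u) - 14)*exp(2*u)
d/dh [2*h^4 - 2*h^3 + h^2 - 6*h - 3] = 8*h^3 - 6*h^2 + 2*h - 6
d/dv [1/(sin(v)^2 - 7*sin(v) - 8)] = (7 - 2*sin(v))*cos(v)/((sin(v) - 8)^2*(sin(v) + 1)^2)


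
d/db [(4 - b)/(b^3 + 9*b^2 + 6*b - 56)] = (-b^3 - 9*b^2 - 6*b + 3*(b - 4)*(b^2 + 6*b + 2) + 56)/(b^3 + 9*b^2 + 6*b - 56)^2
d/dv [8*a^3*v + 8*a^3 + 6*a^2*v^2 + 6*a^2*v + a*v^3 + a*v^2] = a*(8*a^2 + 12*a*v + 6*a + 3*v^2 + 2*v)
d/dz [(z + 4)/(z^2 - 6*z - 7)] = (z^2 - 6*z - 2*(z - 3)*(z + 4) - 7)/(-z^2 + 6*z + 7)^2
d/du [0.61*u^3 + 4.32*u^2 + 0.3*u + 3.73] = 1.83*u^2 + 8.64*u + 0.3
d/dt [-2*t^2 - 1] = -4*t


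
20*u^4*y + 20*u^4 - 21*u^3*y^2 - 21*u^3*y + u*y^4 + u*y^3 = (-4*u + y)*(-u + y)*(5*u + y)*(u*y + u)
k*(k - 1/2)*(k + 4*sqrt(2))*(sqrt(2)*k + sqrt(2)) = sqrt(2)*k^4 + sqrt(2)*k^3/2 + 8*k^3 - sqrt(2)*k^2/2 + 4*k^2 - 4*k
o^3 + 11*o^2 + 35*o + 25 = (o + 1)*(o + 5)^2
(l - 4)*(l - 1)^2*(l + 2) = l^4 - 4*l^3 - 3*l^2 + 14*l - 8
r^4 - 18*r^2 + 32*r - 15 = (r - 3)*(r - 1)^2*(r + 5)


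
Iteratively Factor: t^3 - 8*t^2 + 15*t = (t - 5)*(t^2 - 3*t) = (t - 5)*(t - 3)*(t)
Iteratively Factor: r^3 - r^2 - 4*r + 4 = (r - 2)*(r^2 + r - 2) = (r - 2)*(r + 2)*(r - 1)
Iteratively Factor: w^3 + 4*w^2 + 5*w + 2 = (w + 1)*(w^2 + 3*w + 2) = (w + 1)^2*(w + 2)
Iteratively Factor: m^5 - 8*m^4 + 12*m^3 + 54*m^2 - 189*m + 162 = (m - 3)*(m^4 - 5*m^3 - 3*m^2 + 45*m - 54) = (m - 3)*(m - 2)*(m^3 - 3*m^2 - 9*m + 27) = (m - 3)^2*(m - 2)*(m^2 - 9) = (m - 3)^2*(m - 2)*(m + 3)*(m - 3)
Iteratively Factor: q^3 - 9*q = (q + 3)*(q^2 - 3*q) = q*(q + 3)*(q - 3)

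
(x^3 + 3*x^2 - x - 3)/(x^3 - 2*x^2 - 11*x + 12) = (x + 1)/(x - 4)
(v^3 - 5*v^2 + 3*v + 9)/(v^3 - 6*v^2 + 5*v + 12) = (v - 3)/(v - 4)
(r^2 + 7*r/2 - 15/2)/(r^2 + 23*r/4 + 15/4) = 2*(2*r - 3)/(4*r + 3)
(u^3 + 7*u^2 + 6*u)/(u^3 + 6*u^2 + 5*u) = (u + 6)/(u + 5)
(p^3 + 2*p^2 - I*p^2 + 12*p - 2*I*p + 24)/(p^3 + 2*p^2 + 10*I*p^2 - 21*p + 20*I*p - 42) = (p - 4*I)/(p + 7*I)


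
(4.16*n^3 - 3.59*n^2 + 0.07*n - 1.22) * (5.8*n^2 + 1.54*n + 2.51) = 24.128*n^5 - 14.4156*n^4 + 5.319*n^3 - 15.9791*n^2 - 1.7031*n - 3.0622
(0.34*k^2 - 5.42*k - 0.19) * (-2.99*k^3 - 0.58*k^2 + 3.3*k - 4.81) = -1.0166*k^5 + 16.0086*k^4 + 4.8337*k^3 - 19.4112*k^2 + 25.4432*k + 0.9139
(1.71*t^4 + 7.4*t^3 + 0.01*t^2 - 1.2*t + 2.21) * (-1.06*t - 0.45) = -1.8126*t^5 - 8.6135*t^4 - 3.3406*t^3 + 1.2675*t^2 - 1.8026*t - 0.9945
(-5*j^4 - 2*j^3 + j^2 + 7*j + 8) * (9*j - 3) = -45*j^5 - 3*j^4 + 15*j^3 + 60*j^2 + 51*j - 24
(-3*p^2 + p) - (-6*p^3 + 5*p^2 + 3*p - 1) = 6*p^3 - 8*p^2 - 2*p + 1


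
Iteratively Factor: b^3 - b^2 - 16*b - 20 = (b + 2)*(b^2 - 3*b - 10) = (b + 2)^2*(b - 5)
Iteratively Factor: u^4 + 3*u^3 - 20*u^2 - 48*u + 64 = (u - 4)*(u^3 + 7*u^2 + 8*u - 16) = (u - 4)*(u - 1)*(u^2 + 8*u + 16) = (u - 4)*(u - 1)*(u + 4)*(u + 4)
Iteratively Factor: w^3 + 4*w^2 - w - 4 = (w + 4)*(w^2 - 1) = (w + 1)*(w + 4)*(w - 1)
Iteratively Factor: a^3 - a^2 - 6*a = (a - 3)*(a^2 + 2*a) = (a - 3)*(a + 2)*(a)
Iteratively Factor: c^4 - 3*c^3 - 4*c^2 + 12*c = (c - 3)*(c^3 - 4*c) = c*(c - 3)*(c^2 - 4) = c*(c - 3)*(c + 2)*(c - 2)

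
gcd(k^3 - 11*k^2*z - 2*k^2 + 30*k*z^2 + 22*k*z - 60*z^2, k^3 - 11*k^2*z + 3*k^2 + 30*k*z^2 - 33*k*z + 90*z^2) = k^2 - 11*k*z + 30*z^2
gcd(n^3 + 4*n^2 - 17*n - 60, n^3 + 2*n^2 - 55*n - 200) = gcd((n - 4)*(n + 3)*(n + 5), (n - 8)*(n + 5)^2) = n + 5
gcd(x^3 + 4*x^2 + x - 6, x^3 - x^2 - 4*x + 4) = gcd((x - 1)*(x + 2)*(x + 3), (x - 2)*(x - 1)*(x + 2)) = x^2 + x - 2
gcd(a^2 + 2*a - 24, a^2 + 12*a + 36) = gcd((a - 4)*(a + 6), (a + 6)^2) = a + 6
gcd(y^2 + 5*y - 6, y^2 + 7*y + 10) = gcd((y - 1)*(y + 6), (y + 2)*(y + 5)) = 1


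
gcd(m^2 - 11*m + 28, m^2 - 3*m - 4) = m - 4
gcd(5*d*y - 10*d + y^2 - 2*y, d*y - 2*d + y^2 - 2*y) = y - 2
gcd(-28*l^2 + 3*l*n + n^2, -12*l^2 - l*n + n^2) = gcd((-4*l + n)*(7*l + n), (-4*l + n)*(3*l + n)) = 4*l - n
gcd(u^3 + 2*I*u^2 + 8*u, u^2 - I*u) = u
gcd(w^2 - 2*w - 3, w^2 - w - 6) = w - 3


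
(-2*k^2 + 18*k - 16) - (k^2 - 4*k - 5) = -3*k^2 + 22*k - 11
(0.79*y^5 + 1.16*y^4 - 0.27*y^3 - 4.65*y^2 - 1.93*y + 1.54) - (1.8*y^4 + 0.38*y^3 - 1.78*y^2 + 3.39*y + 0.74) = 0.79*y^5 - 0.64*y^4 - 0.65*y^3 - 2.87*y^2 - 5.32*y + 0.8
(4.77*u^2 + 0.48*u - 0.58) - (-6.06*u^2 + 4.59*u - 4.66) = 10.83*u^2 - 4.11*u + 4.08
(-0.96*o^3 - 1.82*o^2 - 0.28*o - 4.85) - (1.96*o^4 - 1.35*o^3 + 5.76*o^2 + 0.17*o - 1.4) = -1.96*o^4 + 0.39*o^3 - 7.58*o^2 - 0.45*o - 3.45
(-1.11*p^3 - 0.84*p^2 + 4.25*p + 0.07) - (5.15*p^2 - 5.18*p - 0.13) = -1.11*p^3 - 5.99*p^2 + 9.43*p + 0.2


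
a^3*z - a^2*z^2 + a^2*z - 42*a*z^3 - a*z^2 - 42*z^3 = (a - 7*z)*(a + 6*z)*(a*z + z)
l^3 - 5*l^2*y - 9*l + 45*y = (l - 3)*(l + 3)*(l - 5*y)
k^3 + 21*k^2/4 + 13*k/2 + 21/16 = (k + 1/4)*(k + 3/2)*(k + 7/2)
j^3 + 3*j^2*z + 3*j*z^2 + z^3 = (j + z)^3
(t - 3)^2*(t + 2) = t^3 - 4*t^2 - 3*t + 18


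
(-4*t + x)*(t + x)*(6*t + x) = -24*t^3 - 22*t^2*x + 3*t*x^2 + x^3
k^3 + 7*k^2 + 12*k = k*(k + 3)*(k + 4)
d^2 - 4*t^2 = (d - 2*t)*(d + 2*t)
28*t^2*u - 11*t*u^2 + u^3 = u*(-7*t + u)*(-4*t + u)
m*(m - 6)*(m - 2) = m^3 - 8*m^2 + 12*m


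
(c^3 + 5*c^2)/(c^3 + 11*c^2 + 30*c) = c/(c + 6)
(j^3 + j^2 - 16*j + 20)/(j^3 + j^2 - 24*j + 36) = (j^2 + 3*j - 10)/(j^2 + 3*j - 18)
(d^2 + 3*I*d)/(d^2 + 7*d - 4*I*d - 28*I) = d*(d + 3*I)/(d^2 + d*(7 - 4*I) - 28*I)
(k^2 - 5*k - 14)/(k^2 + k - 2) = (k - 7)/(k - 1)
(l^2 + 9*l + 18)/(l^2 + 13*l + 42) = (l + 3)/(l + 7)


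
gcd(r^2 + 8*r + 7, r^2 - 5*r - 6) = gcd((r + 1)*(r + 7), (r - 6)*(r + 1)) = r + 1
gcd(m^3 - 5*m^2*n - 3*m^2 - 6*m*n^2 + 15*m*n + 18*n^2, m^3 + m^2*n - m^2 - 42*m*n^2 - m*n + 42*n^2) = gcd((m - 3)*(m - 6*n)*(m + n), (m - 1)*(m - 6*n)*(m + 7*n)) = m - 6*n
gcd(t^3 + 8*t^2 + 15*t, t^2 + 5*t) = t^2 + 5*t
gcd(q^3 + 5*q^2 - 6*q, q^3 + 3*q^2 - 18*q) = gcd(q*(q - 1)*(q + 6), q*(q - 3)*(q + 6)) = q^2 + 6*q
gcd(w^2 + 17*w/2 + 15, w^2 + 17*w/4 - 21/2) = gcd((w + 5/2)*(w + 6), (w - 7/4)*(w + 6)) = w + 6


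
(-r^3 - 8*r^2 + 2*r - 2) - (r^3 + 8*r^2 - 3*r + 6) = -2*r^3 - 16*r^2 + 5*r - 8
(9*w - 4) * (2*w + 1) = 18*w^2 + w - 4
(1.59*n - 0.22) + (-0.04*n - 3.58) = 1.55*n - 3.8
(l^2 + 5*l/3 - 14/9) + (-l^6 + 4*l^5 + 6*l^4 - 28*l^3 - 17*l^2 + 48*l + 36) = -l^6 + 4*l^5 + 6*l^4 - 28*l^3 - 16*l^2 + 149*l/3 + 310/9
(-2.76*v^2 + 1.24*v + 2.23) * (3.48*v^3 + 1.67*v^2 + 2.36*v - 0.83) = -9.6048*v^5 - 0.294*v^4 + 3.3176*v^3 + 8.9413*v^2 + 4.2336*v - 1.8509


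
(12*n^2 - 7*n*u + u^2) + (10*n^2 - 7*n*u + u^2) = 22*n^2 - 14*n*u + 2*u^2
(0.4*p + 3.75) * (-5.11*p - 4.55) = -2.044*p^2 - 20.9825*p - 17.0625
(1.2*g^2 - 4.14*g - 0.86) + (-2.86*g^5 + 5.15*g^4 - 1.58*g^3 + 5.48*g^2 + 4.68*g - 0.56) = -2.86*g^5 + 5.15*g^4 - 1.58*g^3 + 6.68*g^2 + 0.54*g - 1.42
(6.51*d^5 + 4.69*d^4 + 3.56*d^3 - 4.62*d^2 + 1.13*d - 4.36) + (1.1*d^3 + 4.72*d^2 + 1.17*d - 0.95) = 6.51*d^5 + 4.69*d^4 + 4.66*d^3 + 0.0999999999999996*d^2 + 2.3*d - 5.31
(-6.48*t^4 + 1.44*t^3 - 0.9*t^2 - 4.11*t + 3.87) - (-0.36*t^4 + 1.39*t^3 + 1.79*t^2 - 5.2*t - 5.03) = -6.12*t^4 + 0.05*t^3 - 2.69*t^2 + 1.09*t + 8.9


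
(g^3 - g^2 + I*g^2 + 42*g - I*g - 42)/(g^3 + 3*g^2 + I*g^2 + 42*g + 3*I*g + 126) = (g - 1)/(g + 3)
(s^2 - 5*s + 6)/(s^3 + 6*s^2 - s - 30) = (s - 3)/(s^2 + 8*s + 15)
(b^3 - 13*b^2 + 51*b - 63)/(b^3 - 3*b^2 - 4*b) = (-b^3 + 13*b^2 - 51*b + 63)/(b*(-b^2 + 3*b + 4))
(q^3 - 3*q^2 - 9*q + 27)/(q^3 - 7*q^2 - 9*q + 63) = (q - 3)/(q - 7)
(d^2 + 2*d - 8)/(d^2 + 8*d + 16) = (d - 2)/(d + 4)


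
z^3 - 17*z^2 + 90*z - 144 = (z - 8)*(z - 6)*(z - 3)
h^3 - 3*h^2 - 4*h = h*(h - 4)*(h + 1)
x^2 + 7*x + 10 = (x + 2)*(x + 5)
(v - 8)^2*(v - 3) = v^3 - 19*v^2 + 112*v - 192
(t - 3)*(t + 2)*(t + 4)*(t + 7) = t^4 + 10*t^3 + 11*t^2 - 94*t - 168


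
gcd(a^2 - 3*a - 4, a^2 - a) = 1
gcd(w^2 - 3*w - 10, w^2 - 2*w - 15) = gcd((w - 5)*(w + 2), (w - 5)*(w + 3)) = w - 5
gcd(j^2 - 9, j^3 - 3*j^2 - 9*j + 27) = j^2 - 9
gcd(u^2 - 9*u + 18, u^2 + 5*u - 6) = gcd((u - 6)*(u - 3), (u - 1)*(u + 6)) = 1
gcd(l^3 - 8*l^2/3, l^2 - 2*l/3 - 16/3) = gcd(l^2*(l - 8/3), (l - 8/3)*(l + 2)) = l - 8/3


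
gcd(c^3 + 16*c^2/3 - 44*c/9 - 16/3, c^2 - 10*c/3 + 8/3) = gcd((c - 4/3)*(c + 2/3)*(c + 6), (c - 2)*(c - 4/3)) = c - 4/3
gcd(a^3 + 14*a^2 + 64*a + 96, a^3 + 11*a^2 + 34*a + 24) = a^2 + 10*a + 24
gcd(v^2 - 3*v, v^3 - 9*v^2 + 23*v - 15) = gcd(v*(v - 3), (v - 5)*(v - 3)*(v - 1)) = v - 3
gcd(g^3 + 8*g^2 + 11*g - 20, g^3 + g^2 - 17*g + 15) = g^2 + 4*g - 5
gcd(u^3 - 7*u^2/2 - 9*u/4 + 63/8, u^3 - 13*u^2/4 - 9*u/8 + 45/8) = u - 3/2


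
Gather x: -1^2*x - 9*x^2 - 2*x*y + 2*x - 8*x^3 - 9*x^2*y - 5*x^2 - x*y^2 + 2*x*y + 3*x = -8*x^3 + x^2*(-9*y - 14) + x*(4 - y^2)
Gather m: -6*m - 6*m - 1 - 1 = -12*m - 2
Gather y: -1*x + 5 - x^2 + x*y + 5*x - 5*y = -x^2 + 4*x + y*(x - 5) + 5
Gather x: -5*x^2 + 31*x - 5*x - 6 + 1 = -5*x^2 + 26*x - 5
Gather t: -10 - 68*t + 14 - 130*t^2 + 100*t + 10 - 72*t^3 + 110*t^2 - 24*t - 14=-72*t^3 - 20*t^2 + 8*t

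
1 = 1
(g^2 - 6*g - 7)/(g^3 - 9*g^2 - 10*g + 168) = (g + 1)/(g^2 - 2*g - 24)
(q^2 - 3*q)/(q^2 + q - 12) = q/(q + 4)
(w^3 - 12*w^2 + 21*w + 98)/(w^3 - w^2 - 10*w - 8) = (w^2 - 14*w + 49)/(w^2 - 3*w - 4)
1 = 1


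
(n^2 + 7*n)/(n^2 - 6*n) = (n + 7)/(n - 6)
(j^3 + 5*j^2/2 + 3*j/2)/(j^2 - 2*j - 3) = j*(2*j + 3)/(2*(j - 3))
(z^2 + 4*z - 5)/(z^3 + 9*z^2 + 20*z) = (z - 1)/(z*(z + 4))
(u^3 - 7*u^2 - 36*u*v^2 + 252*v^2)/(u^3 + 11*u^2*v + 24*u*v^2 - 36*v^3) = (u^2 - 6*u*v - 7*u + 42*v)/(u^2 + 5*u*v - 6*v^2)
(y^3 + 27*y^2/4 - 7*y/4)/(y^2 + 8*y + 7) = y*(4*y - 1)/(4*(y + 1))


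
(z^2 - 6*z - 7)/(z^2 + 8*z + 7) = (z - 7)/(z + 7)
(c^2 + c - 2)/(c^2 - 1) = (c + 2)/(c + 1)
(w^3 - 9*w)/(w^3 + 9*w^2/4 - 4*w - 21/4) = 4*w*(w - 3)/(4*w^2 - 3*w - 7)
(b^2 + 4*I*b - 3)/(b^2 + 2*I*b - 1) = (b + 3*I)/(b + I)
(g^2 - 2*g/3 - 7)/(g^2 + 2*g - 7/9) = 3*(g - 3)/(3*g - 1)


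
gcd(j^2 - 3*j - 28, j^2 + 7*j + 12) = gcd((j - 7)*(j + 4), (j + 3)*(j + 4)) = j + 4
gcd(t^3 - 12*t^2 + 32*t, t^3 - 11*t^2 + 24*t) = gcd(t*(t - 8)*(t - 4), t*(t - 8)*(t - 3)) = t^2 - 8*t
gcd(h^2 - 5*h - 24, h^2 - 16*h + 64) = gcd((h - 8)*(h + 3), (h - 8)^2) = h - 8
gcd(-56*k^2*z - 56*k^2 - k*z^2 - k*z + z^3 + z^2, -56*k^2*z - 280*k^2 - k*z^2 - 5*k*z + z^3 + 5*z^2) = -56*k^2 - k*z + z^2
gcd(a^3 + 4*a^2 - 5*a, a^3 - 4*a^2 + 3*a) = a^2 - a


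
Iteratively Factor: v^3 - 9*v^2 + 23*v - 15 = (v - 3)*(v^2 - 6*v + 5) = (v - 5)*(v - 3)*(v - 1)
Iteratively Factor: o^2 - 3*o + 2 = (o - 2)*(o - 1)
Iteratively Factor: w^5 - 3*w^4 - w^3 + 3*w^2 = (w - 1)*(w^4 - 2*w^3 - 3*w^2) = (w - 3)*(w - 1)*(w^3 + w^2) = (w - 3)*(w - 1)*(w + 1)*(w^2) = w*(w - 3)*(w - 1)*(w + 1)*(w)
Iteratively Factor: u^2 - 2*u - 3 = (u + 1)*(u - 3)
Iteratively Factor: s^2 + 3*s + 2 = (s + 2)*(s + 1)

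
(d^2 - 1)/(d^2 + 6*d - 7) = (d + 1)/(d + 7)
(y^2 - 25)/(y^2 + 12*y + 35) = (y - 5)/(y + 7)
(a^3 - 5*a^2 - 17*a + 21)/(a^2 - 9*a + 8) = (a^2 - 4*a - 21)/(a - 8)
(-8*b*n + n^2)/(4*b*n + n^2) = (-8*b + n)/(4*b + n)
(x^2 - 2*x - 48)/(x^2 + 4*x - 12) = (x - 8)/(x - 2)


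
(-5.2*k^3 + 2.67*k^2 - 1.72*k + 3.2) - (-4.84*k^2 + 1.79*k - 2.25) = -5.2*k^3 + 7.51*k^2 - 3.51*k + 5.45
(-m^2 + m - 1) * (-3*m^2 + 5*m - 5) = 3*m^4 - 8*m^3 + 13*m^2 - 10*m + 5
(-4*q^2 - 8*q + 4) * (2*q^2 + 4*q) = -8*q^4 - 32*q^3 - 24*q^2 + 16*q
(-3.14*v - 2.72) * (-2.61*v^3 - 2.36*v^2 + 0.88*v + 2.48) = 8.1954*v^4 + 14.5096*v^3 + 3.656*v^2 - 10.1808*v - 6.7456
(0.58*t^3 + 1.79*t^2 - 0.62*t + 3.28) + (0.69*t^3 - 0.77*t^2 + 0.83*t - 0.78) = 1.27*t^3 + 1.02*t^2 + 0.21*t + 2.5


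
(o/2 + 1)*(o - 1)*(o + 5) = o^3/2 + 3*o^2 + 3*o/2 - 5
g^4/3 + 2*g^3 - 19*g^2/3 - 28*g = g*(g/3 + 1)*(g - 4)*(g + 7)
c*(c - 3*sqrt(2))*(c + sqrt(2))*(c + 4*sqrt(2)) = c^4 + 2*sqrt(2)*c^3 - 22*c^2 - 24*sqrt(2)*c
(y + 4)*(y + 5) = y^2 + 9*y + 20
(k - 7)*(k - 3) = k^2 - 10*k + 21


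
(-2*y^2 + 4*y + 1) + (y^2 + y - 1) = -y^2 + 5*y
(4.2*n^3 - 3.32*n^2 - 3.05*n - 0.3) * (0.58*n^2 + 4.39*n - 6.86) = 2.436*n^5 + 16.5124*n^4 - 45.1558*n^3 + 9.2117*n^2 + 19.606*n + 2.058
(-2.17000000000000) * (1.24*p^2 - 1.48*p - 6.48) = -2.6908*p^2 + 3.2116*p + 14.0616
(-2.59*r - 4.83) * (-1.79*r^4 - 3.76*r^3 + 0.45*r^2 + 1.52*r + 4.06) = 4.6361*r^5 + 18.3841*r^4 + 16.9953*r^3 - 6.1103*r^2 - 17.857*r - 19.6098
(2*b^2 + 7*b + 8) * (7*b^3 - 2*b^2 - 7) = 14*b^5 + 45*b^4 + 42*b^3 - 30*b^2 - 49*b - 56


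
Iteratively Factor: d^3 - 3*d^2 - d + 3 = (d + 1)*(d^2 - 4*d + 3) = (d - 3)*(d + 1)*(d - 1)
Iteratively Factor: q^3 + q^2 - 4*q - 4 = (q + 2)*(q^2 - q - 2) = (q - 2)*(q + 2)*(q + 1)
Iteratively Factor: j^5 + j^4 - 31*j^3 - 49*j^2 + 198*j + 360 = (j - 5)*(j^4 + 6*j^3 - j^2 - 54*j - 72) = (j - 5)*(j + 2)*(j^3 + 4*j^2 - 9*j - 36) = (j - 5)*(j + 2)*(j + 4)*(j^2 - 9) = (j - 5)*(j - 3)*(j + 2)*(j + 4)*(j + 3)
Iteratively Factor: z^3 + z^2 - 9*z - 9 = (z + 3)*(z^2 - 2*z - 3) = (z + 1)*(z + 3)*(z - 3)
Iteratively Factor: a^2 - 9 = (a - 3)*(a + 3)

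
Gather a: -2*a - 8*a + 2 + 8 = 10 - 10*a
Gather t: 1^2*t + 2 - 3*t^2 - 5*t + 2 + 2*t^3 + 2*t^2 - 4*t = 2*t^3 - t^2 - 8*t + 4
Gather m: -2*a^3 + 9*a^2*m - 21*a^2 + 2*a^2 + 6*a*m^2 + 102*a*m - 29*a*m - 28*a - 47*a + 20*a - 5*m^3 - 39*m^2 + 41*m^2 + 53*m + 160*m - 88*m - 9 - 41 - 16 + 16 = -2*a^3 - 19*a^2 - 55*a - 5*m^3 + m^2*(6*a + 2) + m*(9*a^2 + 73*a + 125) - 50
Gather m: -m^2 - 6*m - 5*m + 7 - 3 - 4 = -m^2 - 11*m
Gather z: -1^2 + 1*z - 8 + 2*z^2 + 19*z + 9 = 2*z^2 + 20*z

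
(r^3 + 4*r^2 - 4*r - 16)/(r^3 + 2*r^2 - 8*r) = (r + 2)/r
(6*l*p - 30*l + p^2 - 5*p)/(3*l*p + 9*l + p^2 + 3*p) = (6*l*p - 30*l + p^2 - 5*p)/(3*l*p + 9*l + p^2 + 3*p)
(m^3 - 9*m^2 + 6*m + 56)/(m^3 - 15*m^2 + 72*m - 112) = (m + 2)/(m - 4)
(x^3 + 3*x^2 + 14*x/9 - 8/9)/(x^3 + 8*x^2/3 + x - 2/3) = (x + 4/3)/(x + 1)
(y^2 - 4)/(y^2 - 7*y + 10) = (y + 2)/(y - 5)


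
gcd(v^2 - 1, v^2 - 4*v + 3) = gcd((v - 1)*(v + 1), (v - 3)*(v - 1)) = v - 1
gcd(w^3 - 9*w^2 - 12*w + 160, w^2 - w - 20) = w^2 - w - 20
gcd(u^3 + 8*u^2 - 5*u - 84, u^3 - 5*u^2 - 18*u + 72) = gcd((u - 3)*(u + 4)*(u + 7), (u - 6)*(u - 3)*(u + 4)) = u^2 + u - 12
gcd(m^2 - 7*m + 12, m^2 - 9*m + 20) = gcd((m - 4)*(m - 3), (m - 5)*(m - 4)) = m - 4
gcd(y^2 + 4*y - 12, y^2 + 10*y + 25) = 1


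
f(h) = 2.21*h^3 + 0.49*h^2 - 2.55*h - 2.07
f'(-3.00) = 54.18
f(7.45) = 919.95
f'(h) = 6.63*h^2 + 0.98*h - 2.55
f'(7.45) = 372.73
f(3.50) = 89.76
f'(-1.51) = 11.09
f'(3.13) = 65.47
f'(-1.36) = 8.38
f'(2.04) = 27.04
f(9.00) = 1625.76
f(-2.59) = -30.58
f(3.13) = 62.52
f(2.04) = 13.53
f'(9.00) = 543.30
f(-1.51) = -4.71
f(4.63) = 215.98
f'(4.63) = 144.11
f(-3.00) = -49.68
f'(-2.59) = 39.39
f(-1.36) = -3.25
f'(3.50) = 82.10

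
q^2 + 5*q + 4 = (q + 1)*(q + 4)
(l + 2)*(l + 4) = l^2 + 6*l + 8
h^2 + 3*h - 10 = (h - 2)*(h + 5)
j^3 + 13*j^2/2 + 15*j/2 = j*(j + 3/2)*(j + 5)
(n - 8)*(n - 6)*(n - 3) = n^3 - 17*n^2 + 90*n - 144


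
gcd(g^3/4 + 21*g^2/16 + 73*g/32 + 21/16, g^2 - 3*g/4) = 1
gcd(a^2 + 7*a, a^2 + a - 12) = 1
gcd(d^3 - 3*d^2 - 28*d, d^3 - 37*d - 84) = d^2 - 3*d - 28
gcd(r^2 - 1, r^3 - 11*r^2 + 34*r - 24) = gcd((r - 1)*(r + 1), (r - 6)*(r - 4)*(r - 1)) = r - 1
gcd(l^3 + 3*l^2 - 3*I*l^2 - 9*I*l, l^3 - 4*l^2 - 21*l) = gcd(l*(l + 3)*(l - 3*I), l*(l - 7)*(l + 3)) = l^2 + 3*l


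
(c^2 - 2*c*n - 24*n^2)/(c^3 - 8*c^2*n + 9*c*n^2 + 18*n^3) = (c + 4*n)/(c^2 - 2*c*n - 3*n^2)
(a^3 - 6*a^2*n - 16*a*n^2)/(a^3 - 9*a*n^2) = (a^2 - 6*a*n - 16*n^2)/(a^2 - 9*n^2)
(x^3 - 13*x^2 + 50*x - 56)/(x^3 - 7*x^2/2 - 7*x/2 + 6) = 2*(x^2 - 9*x + 14)/(2*x^2 + x - 3)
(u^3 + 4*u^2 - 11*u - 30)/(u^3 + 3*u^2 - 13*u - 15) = (u + 2)/(u + 1)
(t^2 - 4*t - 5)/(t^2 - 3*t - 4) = (t - 5)/(t - 4)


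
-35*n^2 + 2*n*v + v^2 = (-5*n + v)*(7*n + v)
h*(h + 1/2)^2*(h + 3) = h^4 + 4*h^3 + 13*h^2/4 + 3*h/4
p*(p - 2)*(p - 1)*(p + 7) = p^4 + 4*p^3 - 19*p^2 + 14*p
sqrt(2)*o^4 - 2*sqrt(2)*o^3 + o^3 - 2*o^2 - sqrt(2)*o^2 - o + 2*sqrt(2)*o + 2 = (o - 2)*(o - 1)*(o + 1)*(sqrt(2)*o + 1)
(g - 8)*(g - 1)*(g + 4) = g^3 - 5*g^2 - 28*g + 32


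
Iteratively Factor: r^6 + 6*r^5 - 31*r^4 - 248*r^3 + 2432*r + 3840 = (r + 4)*(r^5 + 2*r^4 - 39*r^3 - 92*r^2 + 368*r + 960) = (r + 4)^2*(r^4 - 2*r^3 - 31*r^2 + 32*r + 240) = (r + 3)*(r + 4)^2*(r^3 - 5*r^2 - 16*r + 80) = (r - 4)*(r + 3)*(r + 4)^2*(r^2 - r - 20) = (r - 5)*(r - 4)*(r + 3)*(r + 4)^2*(r + 4)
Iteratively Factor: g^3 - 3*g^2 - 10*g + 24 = (g + 3)*(g^2 - 6*g + 8) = (g - 2)*(g + 3)*(g - 4)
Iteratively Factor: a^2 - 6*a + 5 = (a - 5)*(a - 1)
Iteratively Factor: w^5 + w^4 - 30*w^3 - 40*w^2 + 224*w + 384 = (w - 4)*(w^4 + 5*w^3 - 10*w^2 - 80*w - 96) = (w - 4)*(w + 3)*(w^3 + 2*w^2 - 16*w - 32) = (w - 4)*(w + 2)*(w + 3)*(w^2 - 16) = (w - 4)*(w + 2)*(w + 3)*(w + 4)*(w - 4)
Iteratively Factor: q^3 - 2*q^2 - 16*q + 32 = (q - 4)*(q^2 + 2*q - 8) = (q - 4)*(q - 2)*(q + 4)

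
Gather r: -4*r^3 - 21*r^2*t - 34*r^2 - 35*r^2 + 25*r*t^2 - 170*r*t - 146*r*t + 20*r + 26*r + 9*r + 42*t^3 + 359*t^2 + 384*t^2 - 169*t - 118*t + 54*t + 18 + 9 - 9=-4*r^3 + r^2*(-21*t - 69) + r*(25*t^2 - 316*t + 55) + 42*t^3 + 743*t^2 - 233*t + 18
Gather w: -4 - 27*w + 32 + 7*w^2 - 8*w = 7*w^2 - 35*w + 28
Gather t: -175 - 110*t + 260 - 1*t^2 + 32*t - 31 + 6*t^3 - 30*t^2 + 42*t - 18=6*t^3 - 31*t^2 - 36*t + 36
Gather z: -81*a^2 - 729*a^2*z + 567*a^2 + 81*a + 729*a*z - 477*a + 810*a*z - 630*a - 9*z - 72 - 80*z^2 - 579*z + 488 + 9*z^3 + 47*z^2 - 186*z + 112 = 486*a^2 - 1026*a + 9*z^3 - 33*z^2 + z*(-729*a^2 + 1539*a - 774) + 528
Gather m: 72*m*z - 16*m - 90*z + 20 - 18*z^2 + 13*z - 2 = m*(72*z - 16) - 18*z^2 - 77*z + 18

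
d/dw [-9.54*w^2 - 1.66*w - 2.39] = -19.08*w - 1.66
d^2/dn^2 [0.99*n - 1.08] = 0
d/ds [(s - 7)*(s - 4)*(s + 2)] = 3*s^2 - 18*s + 6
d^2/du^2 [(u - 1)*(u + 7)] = 2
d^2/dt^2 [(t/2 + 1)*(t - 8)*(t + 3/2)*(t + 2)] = 6*t^2 - 15*t/2 - 34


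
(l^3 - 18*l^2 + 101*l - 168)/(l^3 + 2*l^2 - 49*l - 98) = (l^2 - 11*l + 24)/(l^2 + 9*l + 14)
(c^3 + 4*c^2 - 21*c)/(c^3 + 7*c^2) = (c - 3)/c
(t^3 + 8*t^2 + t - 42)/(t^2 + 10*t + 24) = (t^3 + 8*t^2 + t - 42)/(t^2 + 10*t + 24)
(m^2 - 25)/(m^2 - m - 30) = (m - 5)/(m - 6)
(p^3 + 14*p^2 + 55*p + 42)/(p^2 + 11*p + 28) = (p^2 + 7*p + 6)/(p + 4)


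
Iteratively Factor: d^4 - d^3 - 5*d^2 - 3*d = (d + 1)*(d^3 - 2*d^2 - 3*d) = d*(d + 1)*(d^2 - 2*d - 3) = d*(d - 3)*(d + 1)*(d + 1)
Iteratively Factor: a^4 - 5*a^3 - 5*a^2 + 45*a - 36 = (a - 3)*(a^3 - 2*a^2 - 11*a + 12) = (a - 3)*(a - 1)*(a^2 - a - 12) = (a - 3)*(a - 1)*(a + 3)*(a - 4)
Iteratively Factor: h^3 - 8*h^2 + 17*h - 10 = (h - 5)*(h^2 - 3*h + 2) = (h - 5)*(h - 1)*(h - 2)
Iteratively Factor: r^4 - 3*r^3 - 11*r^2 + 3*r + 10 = (r - 1)*(r^3 - 2*r^2 - 13*r - 10) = (r - 5)*(r - 1)*(r^2 + 3*r + 2) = (r - 5)*(r - 1)*(r + 1)*(r + 2)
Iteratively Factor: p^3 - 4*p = (p - 2)*(p^2 + 2*p) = p*(p - 2)*(p + 2)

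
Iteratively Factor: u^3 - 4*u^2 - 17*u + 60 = (u + 4)*(u^2 - 8*u + 15) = (u - 5)*(u + 4)*(u - 3)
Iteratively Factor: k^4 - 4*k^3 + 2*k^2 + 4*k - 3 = (k - 1)*(k^3 - 3*k^2 - k + 3) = (k - 1)^2*(k^2 - 2*k - 3) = (k - 1)^2*(k + 1)*(k - 3)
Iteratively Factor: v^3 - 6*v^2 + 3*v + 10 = (v - 5)*(v^2 - v - 2) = (v - 5)*(v + 1)*(v - 2)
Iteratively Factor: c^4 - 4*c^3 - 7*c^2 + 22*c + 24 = (c - 3)*(c^3 - c^2 - 10*c - 8) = (c - 3)*(c + 1)*(c^2 - 2*c - 8) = (c - 3)*(c + 1)*(c + 2)*(c - 4)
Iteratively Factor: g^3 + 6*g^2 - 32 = (g + 4)*(g^2 + 2*g - 8) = (g - 2)*(g + 4)*(g + 4)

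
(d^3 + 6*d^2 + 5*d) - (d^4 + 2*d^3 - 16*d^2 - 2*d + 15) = -d^4 - d^3 + 22*d^2 + 7*d - 15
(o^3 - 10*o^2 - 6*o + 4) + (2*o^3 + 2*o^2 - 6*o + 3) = 3*o^3 - 8*o^2 - 12*o + 7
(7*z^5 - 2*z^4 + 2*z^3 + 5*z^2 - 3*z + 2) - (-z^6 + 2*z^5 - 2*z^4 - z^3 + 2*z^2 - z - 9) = z^6 + 5*z^5 + 3*z^3 + 3*z^2 - 2*z + 11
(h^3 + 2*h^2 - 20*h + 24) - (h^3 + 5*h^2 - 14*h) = -3*h^2 - 6*h + 24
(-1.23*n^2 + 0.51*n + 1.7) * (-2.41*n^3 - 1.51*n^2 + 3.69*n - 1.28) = 2.9643*n^5 + 0.6282*n^4 - 9.4058*n^3 + 0.8893*n^2 + 5.6202*n - 2.176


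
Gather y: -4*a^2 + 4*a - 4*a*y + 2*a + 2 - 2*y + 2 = -4*a^2 + 6*a + y*(-4*a - 2) + 4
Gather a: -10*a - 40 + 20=-10*a - 20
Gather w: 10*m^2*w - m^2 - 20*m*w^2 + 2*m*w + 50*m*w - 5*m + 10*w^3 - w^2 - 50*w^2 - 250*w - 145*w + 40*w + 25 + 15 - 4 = -m^2 - 5*m + 10*w^3 + w^2*(-20*m - 51) + w*(10*m^2 + 52*m - 355) + 36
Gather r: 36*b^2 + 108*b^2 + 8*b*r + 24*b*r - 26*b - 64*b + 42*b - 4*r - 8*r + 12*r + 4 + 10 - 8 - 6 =144*b^2 + 32*b*r - 48*b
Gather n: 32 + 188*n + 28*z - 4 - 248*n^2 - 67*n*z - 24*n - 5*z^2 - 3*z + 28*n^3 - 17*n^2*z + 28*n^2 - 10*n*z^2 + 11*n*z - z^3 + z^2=28*n^3 + n^2*(-17*z - 220) + n*(-10*z^2 - 56*z + 164) - z^3 - 4*z^2 + 25*z + 28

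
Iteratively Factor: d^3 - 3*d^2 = (d)*(d^2 - 3*d) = d^2*(d - 3)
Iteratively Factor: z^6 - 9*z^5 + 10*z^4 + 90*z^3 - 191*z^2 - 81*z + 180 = (z - 3)*(z^5 - 6*z^4 - 8*z^3 + 66*z^2 + 7*z - 60) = (z - 5)*(z - 3)*(z^4 - z^3 - 13*z^2 + z + 12) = (z - 5)*(z - 3)*(z + 1)*(z^3 - 2*z^2 - 11*z + 12) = (z - 5)*(z - 3)*(z - 1)*(z + 1)*(z^2 - z - 12) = (z - 5)*(z - 3)*(z - 1)*(z + 1)*(z + 3)*(z - 4)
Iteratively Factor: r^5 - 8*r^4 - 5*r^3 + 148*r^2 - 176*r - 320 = (r - 4)*(r^4 - 4*r^3 - 21*r^2 + 64*r + 80) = (r - 4)^2*(r^3 - 21*r - 20) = (r - 4)^2*(r + 4)*(r^2 - 4*r - 5) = (r - 5)*(r - 4)^2*(r + 4)*(r + 1)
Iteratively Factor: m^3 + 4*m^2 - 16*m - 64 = (m - 4)*(m^2 + 8*m + 16) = (m - 4)*(m + 4)*(m + 4)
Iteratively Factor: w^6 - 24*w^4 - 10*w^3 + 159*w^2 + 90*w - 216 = (w - 1)*(w^5 + w^4 - 23*w^3 - 33*w^2 + 126*w + 216) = (w - 1)*(w + 3)*(w^4 - 2*w^3 - 17*w^2 + 18*w + 72) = (w - 1)*(w + 3)^2*(w^3 - 5*w^2 - 2*w + 24) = (w - 3)*(w - 1)*(w + 3)^2*(w^2 - 2*w - 8) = (w - 3)*(w - 1)*(w + 2)*(w + 3)^2*(w - 4)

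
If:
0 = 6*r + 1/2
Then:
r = -1/12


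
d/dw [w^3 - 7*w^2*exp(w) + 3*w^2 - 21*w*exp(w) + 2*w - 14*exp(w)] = -7*w^2*exp(w) + 3*w^2 - 35*w*exp(w) + 6*w - 35*exp(w) + 2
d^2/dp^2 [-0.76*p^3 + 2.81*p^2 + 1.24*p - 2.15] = 5.62 - 4.56*p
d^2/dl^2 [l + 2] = 0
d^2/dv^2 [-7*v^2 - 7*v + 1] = -14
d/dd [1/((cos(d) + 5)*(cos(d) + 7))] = 2*(cos(d) + 6)*sin(d)/((cos(d) + 5)^2*(cos(d) + 7)^2)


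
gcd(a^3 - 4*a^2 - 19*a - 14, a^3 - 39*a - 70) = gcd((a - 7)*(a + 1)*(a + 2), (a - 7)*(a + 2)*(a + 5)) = a^2 - 5*a - 14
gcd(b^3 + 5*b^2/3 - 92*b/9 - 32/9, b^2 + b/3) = b + 1/3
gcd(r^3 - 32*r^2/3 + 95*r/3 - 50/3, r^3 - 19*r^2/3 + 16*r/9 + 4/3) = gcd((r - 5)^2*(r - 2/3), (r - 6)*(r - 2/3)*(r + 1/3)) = r - 2/3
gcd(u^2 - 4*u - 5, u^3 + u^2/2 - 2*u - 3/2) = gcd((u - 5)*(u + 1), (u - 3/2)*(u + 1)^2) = u + 1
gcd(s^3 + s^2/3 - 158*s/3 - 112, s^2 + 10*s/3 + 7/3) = s + 7/3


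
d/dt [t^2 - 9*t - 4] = 2*t - 9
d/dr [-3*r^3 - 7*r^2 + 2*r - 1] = -9*r^2 - 14*r + 2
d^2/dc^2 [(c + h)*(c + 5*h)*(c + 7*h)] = 6*c + 26*h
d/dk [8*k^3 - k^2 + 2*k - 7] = 24*k^2 - 2*k + 2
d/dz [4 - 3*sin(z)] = -3*cos(z)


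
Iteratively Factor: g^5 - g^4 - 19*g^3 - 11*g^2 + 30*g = (g + 3)*(g^4 - 4*g^3 - 7*g^2 + 10*g) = (g - 1)*(g + 3)*(g^3 - 3*g^2 - 10*g) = g*(g - 1)*(g + 3)*(g^2 - 3*g - 10) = g*(g - 5)*(g - 1)*(g + 3)*(g + 2)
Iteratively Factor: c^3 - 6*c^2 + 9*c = (c - 3)*(c^2 - 3*c) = (c - 3)^2*(c)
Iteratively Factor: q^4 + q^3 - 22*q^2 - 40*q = (q - 5)*(q^3 + 6*q^2 + 8*q) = q*(q - 5)*(q^2 + 6*q + 8) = q*(q - 5)*(q + 2)*(q + 4)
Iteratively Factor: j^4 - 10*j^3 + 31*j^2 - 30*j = (j)*(j^3 - 10*j^2 + 31*j - 30) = j*(j - 3)*(j^2 - 7*j + 10) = j*(j - 3)*(j - 2)*(j - 5)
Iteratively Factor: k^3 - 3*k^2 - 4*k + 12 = (k - 3)*(k^2 - 4) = (k - 3)*(k + 2)*(k - 2)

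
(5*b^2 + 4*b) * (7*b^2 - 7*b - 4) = 35*b^4 - 7*b^3 - 48*b^2 - 16*b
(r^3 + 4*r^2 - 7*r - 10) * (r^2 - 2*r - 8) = r^5 + 2*r^4 - 23*r^3 - 28*r^2 + 76*r + 80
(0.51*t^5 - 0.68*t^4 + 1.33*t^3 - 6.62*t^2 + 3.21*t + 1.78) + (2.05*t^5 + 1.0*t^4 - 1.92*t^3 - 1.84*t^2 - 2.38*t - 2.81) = 2.56*t^5 + 0.32*t^4 - 0.59*t^3 - 8.46*t^2 + 0.83*t - 1.03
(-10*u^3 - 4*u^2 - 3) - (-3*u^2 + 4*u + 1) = -10*u^3 - u^2 - 4*u - 4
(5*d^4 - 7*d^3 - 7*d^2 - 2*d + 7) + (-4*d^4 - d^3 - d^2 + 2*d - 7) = d^4 - 8*d^3 - 8*d^2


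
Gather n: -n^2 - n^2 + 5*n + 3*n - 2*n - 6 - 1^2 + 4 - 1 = -2*n^2 + 6*n - 4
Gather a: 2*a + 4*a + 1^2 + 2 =6*a + 3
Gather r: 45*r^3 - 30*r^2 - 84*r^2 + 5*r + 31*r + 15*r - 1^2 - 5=45*r^3 - 114*r^2 + 51*r - 6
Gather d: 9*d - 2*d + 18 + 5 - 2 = 7*d + 21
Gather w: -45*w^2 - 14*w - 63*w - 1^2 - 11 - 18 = -45*w^2 - 77*w - 30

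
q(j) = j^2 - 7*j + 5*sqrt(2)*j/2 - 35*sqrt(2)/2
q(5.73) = -11.77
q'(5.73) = 8.00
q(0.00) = -24.75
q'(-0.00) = -3.46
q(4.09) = -22.19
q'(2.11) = 0.76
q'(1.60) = -0.26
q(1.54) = -27.71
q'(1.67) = -0.12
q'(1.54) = -0.38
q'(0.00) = -3.46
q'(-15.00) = -33.46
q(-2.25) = -11.89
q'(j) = 2*j - 7 + 5*sqrt(2)/2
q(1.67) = -27.75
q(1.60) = -27.73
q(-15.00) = 252.22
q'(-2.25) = -7.96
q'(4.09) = 4.72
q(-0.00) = -24.75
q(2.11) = -27.61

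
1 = 1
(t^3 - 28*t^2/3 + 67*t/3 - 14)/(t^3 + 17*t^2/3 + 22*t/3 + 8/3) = (3*t^3 - 28*t^2 + 67*t - 42)/(3*t^3 + 17*t^2 + 22*t + 8)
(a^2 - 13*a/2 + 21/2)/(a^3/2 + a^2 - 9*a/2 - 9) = (2*a - 7)/(a^2 + 5*a + 6)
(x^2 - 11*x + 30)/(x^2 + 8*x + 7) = (x^2 - 11*x + 30)/(x^2 + 8*x + 7)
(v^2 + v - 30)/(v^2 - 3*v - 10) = (v + 6)/(v + 2)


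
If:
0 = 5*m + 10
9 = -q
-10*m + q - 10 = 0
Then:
No Solution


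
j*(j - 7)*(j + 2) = j^3 - 5*j^2 - 14*j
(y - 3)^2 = y^2 - 6*y + 9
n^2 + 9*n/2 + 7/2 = (n + 1)*(n + 7/2)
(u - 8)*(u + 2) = u^2 - 6*u - 16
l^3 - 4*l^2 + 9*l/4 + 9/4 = (l - 3)*(l - 3/2)*(l + 1/2)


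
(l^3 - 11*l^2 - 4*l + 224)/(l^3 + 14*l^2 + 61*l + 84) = (l^2 - 15*l + 56)/(l^2 + 10*l + 21)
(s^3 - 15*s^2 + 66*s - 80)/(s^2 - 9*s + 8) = (s^2 - 7*s + 10)/(s - 1)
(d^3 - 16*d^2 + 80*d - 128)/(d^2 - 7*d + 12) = (d^2 - 12*d + 32)/(d - 3)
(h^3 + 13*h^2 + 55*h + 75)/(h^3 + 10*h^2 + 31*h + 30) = (h + 5)/(h + 2)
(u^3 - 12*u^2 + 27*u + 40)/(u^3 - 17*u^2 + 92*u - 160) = (u + 1)/(u - 4)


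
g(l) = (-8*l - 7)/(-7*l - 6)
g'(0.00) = -0.03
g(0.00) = 1.17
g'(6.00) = 0.00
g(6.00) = 1.15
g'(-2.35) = -0.01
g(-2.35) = 1.13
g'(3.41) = -0.00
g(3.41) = 1.15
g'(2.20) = -0.00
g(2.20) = 1.15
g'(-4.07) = -0.00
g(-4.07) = 1.14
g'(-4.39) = -0.00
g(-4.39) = 1.14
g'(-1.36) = -0.08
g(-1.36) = 1.10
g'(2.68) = -0.00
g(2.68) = 1.15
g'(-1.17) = -0.21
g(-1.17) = 1.08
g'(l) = 7*(-8*l - 7)/(-7*l - 6)^2 - 8/(-7*l - 6) = -1/(7*l + 6)^2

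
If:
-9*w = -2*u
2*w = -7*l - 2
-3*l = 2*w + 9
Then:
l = 7/4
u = -513/16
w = -57/8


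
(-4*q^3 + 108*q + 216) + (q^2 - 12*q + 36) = -4*q^3 + q^2 + 96*q + 252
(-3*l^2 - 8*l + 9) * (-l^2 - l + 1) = 3*l^4 + 11*l^3 - 4*l^2 - 17*l + 9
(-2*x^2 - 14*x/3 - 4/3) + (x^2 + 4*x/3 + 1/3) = -x^2 - 10*x/3 - 1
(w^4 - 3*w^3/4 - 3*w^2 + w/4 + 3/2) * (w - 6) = w^5 - 27*w^4/4 + 3*w^3/2 + 73*w^2/4 - 9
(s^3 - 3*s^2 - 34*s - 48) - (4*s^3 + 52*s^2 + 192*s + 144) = -3*s^3 - 55*s^2 - 226*s - 192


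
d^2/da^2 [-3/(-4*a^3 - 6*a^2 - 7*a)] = 6*(-6*a*(2*a + 1)*(4*a^2 + 6*a + 7) + (12*a^2 + 12*a + 7)^2)/(a^3*(4*a^2 + 6*a + 7)^3)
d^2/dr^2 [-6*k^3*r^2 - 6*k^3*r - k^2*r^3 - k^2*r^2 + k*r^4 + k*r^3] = 2*k*(-6*k^2 - 3*k*r - k + 6*r^2 + 3*r)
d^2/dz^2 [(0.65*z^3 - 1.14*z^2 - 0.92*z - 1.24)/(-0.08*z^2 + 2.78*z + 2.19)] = (-2.22044604925031e-16*z^4 - 9.755832*z^3 - 22.497996*z^2 - 19.392342*z + 19.333748)/(0.000512*z^6 - 0.053376*z^5 + 1.812768*z^4 - 18.562616*z^3 - 49.624524*z^2 - 39.999474*z - 10.503459)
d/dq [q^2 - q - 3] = 2*q - 1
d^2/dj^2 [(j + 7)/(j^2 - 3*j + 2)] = 2*((j + 7)*(2*j - 3)^2 - (3*j + 4)*(j^2 - 3*j + 2))/(j^2 - 3*j + 2)^3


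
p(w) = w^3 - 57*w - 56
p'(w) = 3*w^2 - 57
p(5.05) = -215.06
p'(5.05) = 19.51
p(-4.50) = 109.38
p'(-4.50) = 3.75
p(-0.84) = -8.71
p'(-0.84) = -54.88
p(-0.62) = -20.90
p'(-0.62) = -55.85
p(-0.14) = -48.02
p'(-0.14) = -56.94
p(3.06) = -201.77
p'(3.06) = -28.91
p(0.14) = -63.98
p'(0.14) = -56.94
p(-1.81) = 41.24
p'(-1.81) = -47.17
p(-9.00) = -272.00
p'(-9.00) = 186.00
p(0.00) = -56.00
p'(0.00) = -57.00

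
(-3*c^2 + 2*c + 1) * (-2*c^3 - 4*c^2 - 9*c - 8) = 6*c^5 + 8*c^4 + 17*c^3 + 2*c^2 - 25*c - 8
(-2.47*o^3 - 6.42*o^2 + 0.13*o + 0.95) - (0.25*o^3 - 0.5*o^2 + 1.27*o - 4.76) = -2.72*o^3 - 5.92*o^2 - 1.14*o + 5.71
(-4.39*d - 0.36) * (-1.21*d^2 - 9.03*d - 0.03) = 5.3119*d^3 + 40.0773*d^2 + 3.3825*d + 0.0108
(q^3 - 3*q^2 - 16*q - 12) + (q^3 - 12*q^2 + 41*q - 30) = 2*q^3 - 15*q^2 + 25*q - 42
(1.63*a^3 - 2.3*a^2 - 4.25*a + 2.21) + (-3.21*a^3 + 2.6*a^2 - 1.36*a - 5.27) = -1.58*a^3 + 0.3*a^2 - 5.61*a - 3.06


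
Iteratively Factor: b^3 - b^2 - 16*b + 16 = (b - 1)*(b^2 - 16) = (b - 4)*(b - 1)*(b + 4)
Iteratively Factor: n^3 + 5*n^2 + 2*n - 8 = (n + 2)*(n^2 + 3*n - 4) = (n - 1)*(n + 2)*(n + 4)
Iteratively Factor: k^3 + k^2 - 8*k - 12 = (k + 2)*(k^2 - k - 6) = (k - 3)*(k + 2)*(k + 2)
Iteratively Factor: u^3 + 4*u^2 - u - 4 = (u + 4)*(u^2 - 1) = (u - 1)*(u + 4)*(u + 1)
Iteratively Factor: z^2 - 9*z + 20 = (z - 4)*(z - 5)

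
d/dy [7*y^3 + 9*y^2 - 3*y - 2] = 21*y^2 + 18*y - 3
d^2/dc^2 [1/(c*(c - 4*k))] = 2*(c^2 + c*(c - 4*k) + (c - 4*k)^2)/(c^3*(c - 4*k)^3)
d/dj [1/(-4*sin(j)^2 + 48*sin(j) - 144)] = cos(j)/(2*(sin(j) - 6)^3)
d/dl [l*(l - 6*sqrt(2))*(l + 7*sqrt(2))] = 3*l^2 + 2*sqrt(2)*l - 84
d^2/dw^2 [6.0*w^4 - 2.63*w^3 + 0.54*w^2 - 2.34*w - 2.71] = 72.0*w^2 - 15.78*w + 1.08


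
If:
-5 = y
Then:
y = -5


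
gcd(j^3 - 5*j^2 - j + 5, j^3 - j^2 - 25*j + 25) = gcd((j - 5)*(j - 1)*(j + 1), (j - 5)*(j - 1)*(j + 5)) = j^2 - 6*j + 5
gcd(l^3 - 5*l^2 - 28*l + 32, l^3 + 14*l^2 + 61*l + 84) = l + 4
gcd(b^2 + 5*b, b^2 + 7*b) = b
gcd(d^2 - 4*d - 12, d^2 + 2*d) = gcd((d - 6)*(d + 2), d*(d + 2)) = d + 2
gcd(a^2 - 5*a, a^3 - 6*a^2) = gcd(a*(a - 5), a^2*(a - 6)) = a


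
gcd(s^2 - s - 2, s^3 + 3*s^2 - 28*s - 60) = 1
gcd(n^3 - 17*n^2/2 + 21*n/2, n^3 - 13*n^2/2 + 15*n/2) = n^2 - 3*n/2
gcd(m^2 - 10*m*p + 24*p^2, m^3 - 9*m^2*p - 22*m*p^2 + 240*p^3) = -m + 6*p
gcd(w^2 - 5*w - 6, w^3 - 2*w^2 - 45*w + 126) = w - 6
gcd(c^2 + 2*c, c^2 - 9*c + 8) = 1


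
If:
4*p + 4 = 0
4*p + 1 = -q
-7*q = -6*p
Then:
No Solution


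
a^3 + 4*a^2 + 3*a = a*(a + 1)*(a + 3)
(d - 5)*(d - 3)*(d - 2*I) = d^3 - 8*d^2 - 2*I*d^2 + 15*d + 16*I*d - 30*I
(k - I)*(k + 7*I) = k^2 + 6*I*k + 7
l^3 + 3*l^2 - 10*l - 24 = (l - 3)*(l + 2)*(l + 4)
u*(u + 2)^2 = u^3 + 4*u^2 + 4*u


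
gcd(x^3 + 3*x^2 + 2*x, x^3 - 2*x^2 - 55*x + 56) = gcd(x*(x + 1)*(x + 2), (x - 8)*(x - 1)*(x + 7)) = 1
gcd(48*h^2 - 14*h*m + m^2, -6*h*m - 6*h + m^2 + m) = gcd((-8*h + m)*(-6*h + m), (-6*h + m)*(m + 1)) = 6*h - m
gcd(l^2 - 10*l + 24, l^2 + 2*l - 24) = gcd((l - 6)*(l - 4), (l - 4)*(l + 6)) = l - 4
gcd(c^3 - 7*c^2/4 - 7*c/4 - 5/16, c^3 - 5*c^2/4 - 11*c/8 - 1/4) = c^2 + 3*c/4 + 1/8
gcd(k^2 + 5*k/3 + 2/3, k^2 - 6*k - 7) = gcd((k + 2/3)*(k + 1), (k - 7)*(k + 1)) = k + 1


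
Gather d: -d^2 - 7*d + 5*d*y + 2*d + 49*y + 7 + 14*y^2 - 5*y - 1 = -d^2 + d*(5*y - 5) + 14*y^2 + 44*y + 6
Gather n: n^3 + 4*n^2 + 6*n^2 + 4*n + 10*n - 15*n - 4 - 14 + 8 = n^3 + 10*n^2 - n - 10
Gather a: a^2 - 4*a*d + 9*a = a^2 + a*(9 - 4*d)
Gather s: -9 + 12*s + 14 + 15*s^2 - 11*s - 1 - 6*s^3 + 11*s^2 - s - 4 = -6*s^3 + 26*s^2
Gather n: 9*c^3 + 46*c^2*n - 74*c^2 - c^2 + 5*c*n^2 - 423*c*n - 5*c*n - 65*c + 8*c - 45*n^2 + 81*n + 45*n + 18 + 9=9*c^3 - 75*c^2 - 57*c + n^2*(5*c - 45) + n*(46*c^2 - 428*c + 126) + 27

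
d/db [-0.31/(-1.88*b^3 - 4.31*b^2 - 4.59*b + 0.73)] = (-1.7484*b^2 - 2.6722*b - 1.4229)/(1.88*b^3 + 4.31*b^2 + 4.59*b - 0.73)^2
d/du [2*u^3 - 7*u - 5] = 6*u^2 - 7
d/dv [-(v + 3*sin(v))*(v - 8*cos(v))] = -(v + 3*sin(v))*(8*sin(v) + 1) - (v - 8*cos(v))*(3*cos(v) + 1)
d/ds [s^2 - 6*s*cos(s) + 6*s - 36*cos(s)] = 6*s*sin(s) + 2*s + 36*sin(s) - 6*cos(s) + 6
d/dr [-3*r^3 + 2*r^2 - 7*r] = -9*r^2 + 4*r - 7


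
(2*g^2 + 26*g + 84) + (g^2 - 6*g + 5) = 3*g^2 + 20*g + 89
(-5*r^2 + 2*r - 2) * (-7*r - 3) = 35*r^3 + r^2 + 8*r + 6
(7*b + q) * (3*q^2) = 21*b*q^2 + 3*q^3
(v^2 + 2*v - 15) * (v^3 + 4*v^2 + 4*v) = v^5 + 6*v^4 - 3*v^3 - 52*v^2 - 60*v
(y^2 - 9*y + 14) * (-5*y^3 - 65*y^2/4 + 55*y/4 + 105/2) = -5*y^5 + 115*y^4/4 + 90*y^3 - 1195*y^2/4 - 280*y + 735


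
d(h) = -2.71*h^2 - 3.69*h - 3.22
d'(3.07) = -20.33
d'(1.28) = -10.63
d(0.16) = -3.88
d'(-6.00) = 28.83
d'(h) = -5.42*h - 3.69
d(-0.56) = -2.00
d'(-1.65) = 5.25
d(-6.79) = -103.11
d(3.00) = -38.68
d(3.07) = -40.09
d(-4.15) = -34.58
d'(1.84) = -13.66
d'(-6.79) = 33.11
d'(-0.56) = -0.65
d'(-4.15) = 18.80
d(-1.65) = -4.51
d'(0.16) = -4.56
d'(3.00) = -19.95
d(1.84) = -19.18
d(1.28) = -12.38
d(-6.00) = -78.64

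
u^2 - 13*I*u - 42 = (u - 7*I)*(u - 6*I)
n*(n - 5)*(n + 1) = n^3 - 4*n^2 - 5*n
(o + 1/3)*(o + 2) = o^2 + 7*o/3 + 2/3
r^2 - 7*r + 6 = (r - 6)*(r - 1)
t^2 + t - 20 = (t - 4)*(t + 5)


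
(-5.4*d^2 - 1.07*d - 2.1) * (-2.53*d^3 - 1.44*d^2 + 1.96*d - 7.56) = 13.662*d^5 + 10.4831*d^4 - 3.7302*d^3 + 41.7508*d^2 + 3.9732*d + 15.876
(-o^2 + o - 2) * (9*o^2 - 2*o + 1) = -9*o^4 + 11*o^3 - 21*o^2 + 5*o - 2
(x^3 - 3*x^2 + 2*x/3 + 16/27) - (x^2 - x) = x^3 - 4*x^2 + 5*x/3 + 16/27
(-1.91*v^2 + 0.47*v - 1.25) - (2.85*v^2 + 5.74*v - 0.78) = -4.76*v^2 - 5.27*v - 0.47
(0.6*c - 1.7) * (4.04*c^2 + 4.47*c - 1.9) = 2.424*c^3 - 4.186*c^2 - 8.739*c + 3.23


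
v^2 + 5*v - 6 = (v - 1)*(v + 6)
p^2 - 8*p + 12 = (p - 6)*(p - 2)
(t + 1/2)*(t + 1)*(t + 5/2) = t^3 + 4*t^2 + 17*t/4 + 5/4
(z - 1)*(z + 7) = z^2 + 6*z - 7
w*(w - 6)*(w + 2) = w^3 - 4*w^2 - 12*w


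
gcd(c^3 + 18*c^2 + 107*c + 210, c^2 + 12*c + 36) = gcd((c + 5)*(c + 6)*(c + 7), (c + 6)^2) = c + 6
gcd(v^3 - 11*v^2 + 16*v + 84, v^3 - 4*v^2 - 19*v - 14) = v^2 - 5*v - 14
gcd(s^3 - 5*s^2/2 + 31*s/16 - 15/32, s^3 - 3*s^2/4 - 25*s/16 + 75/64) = s^2 - 2*s + 15/16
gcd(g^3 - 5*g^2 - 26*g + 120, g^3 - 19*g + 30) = g + 5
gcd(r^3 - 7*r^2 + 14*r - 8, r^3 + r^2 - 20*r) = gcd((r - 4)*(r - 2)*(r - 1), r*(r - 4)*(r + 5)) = r - 4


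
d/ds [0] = 0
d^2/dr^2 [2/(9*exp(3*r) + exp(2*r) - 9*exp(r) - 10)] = 2*((-81*exp(2*r) - 4*exp(r) + 9)*(9*exp(3*r) + exp(2*r) - 9*exp(r) - 10) + 2*(27*exp(2*r) + 2*exp(r) - 9)^2*exp(r))*exp(r)/(9*exp(3*r) + exp(2*r) - 9*exp(r) - 10)^3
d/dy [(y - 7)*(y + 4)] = 2*y - 3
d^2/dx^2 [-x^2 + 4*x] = -2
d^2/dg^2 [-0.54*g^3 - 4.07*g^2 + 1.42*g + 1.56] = -3.24*g - 8.14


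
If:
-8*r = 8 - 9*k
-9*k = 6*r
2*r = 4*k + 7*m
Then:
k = 8/21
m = -8/21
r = -4/7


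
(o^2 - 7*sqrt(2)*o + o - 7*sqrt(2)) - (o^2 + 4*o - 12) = -7*sqrt(2)*o - 3*o - 7*sqrt(2) + 12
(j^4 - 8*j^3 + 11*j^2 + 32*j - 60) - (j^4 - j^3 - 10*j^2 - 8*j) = -7*j^3 + 21*j^2 + 40*j - 60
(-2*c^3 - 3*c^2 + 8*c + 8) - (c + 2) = -2*c^3 - 3*c^2 + 7*c + 6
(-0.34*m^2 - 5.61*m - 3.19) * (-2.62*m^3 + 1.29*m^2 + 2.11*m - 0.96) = 0.8908*m^5 + 14.2596*m^4 + 0.403500000000001*m^3 - 15.6258*m^2 - 1.3453*m + 3.0624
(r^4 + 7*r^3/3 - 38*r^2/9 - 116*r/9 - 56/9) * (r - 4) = r^5 - 5*r^4/3 - 122*r^3/9 + 4*r^2 + 136*r/3 + 224/9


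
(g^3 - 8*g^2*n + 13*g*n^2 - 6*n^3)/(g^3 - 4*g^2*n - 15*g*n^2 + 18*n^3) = (g - n)/(g + 3*n)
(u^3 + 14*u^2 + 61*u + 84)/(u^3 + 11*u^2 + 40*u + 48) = (u + 7)/(u + 4)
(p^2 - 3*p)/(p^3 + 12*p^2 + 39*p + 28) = p*(p - 3)/(p^3 + 12*p^2 + 39*p + 28)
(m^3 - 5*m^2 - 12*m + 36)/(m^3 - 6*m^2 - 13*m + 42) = (m - 6)/(m - 7)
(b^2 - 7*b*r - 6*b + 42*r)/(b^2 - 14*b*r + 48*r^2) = (b^2 - 7*b*r - 6*b + 42*r)/(b^2 - 14*b*r + 48*r^2)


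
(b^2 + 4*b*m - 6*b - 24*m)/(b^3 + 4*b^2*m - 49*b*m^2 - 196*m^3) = (b - 6)/(b^2 - 49*m^2)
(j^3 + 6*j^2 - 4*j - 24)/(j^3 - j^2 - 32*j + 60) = (j + 2)/(j - 5)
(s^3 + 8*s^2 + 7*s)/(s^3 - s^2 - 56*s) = (s + 1)/(s - 8)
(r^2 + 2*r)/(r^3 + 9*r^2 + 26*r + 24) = r/(r^2 + 7*r + 12)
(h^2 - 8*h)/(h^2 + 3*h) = (h - 8)/(h + 3)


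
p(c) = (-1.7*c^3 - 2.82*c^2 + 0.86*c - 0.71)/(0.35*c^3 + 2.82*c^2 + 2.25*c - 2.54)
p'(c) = (-5.1*c^2 - 5.64*c + 0.86)/(0.35*c^3 + 2.82*c^2 + 2.25*c - 2.54) + (-1.05*c^2 - 5.64*c - 2.25)*(-1.7*c^3 - 2.82*c^2 + 0.86*c - 0.71)/(0.35*c^3 + 2.82*c^2 + 2.25*c - 2.54)^2 = (-3.807*c^4 - 8.252*c^3 + 4.9293*c^2 + 18.33*c - 0.5869)/(0.1225*c^6 + 1.974*c^5 + 9.5274*c^4 + 10.912*c^3 - 9.2631*c^2 - 11.43*c + 6.4516)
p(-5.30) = 13.34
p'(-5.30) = -10.85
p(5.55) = -2.38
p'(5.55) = -0.19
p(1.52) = -1.38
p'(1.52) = -0.14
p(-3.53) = 3.88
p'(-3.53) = -2.70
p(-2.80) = 2.16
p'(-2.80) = -2.12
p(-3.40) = 3.53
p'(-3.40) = -2.54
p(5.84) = -2.44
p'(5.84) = -0.19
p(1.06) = -1.46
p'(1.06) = 0.83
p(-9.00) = -20.24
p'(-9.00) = -7.64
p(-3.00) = 2.59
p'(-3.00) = -2.19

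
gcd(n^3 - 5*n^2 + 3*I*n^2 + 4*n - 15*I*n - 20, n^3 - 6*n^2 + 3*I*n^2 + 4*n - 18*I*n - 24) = n^2 + 3*I*n + 4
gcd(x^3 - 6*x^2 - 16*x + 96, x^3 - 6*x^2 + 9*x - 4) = x - 4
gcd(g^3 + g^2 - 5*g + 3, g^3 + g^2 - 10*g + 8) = g - 1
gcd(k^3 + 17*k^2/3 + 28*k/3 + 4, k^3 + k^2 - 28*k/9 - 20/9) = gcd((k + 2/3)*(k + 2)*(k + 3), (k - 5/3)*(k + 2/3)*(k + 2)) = k^2 + 8*k/3 + 4/3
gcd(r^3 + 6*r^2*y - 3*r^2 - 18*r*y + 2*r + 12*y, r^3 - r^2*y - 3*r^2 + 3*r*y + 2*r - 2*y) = r^2 - 3*r + 2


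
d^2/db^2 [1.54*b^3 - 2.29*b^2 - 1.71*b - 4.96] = 9.24*b - 4.58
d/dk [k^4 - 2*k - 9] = 4*k^3 - 2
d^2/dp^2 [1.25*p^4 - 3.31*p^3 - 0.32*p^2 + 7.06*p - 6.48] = 15.0*p^2 - 19.86*p - 0.64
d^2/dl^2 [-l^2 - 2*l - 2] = -2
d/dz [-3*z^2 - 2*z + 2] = -6*z - 2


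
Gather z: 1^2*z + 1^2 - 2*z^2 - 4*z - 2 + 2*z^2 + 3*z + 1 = 0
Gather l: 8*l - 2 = 8*l - 2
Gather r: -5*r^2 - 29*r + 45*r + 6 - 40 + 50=-5*r^2 + 16*r + 16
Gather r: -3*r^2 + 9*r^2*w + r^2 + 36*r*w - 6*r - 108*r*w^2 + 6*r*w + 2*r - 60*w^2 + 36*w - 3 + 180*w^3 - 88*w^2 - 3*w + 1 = r^2*(9*w - 2) + r*(-108*w^2 + 42*w - 4) + 180*w^3 - 148*w^2 + 33*w - 2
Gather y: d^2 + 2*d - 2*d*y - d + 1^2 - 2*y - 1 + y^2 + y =d^2 + d + y^2 + y*(-2*d - 1)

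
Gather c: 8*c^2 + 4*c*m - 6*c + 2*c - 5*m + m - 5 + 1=8*c^2 + c*(4*m - 4) - 4*m - 4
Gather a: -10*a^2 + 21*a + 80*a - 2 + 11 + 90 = -10*a^2 + 101*a + 99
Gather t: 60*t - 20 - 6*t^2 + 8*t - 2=-6*t^2 + 68*t - 22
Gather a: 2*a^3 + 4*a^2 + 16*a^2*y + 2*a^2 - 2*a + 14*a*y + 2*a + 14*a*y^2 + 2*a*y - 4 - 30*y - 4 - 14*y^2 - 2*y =2*a^3 + a^2*(16*y + 6) + a*(14*y^2 + 16*y) - 14*y^2 - 32*y - 8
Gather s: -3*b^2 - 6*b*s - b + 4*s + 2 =-3*b^2 - b + s*(4 - 6*b) + 2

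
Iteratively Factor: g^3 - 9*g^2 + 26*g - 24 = (g - 3)*(g^2 - 6*g + 8) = (g - 3)*(g - 2)*(g - 4)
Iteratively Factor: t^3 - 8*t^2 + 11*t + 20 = (t + 1)*(t^2 - 9*t + 20) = (t - 4)*(t + 1)*(t - 5)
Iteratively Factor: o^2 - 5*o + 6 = (o - 2)*(o - 3)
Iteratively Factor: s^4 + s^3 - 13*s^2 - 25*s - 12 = (s + 1)*(s^3 - 13*s - 12) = (s - 4)*(s + 1)*(s^2 + 4*s + 3) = (s - 4)*(s + 1)*(s + 3)*(s + 1)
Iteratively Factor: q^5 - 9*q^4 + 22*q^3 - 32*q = (q - 4)*(q^4 - 5*q^3 + 2*q^2 + 8*q) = (q - 4)^2*(q^3 - q^2 - 2*q) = (q - 4)^2*(q + 1)*(q^2 - 2*q) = (q - 4)^2*(q - 2)*(q + 1)*(q)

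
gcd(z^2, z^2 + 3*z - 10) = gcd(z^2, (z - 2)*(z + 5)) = 1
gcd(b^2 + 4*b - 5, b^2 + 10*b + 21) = 1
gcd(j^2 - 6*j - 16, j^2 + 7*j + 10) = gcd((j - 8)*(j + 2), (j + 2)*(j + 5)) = j + 2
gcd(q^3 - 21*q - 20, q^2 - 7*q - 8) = q + 1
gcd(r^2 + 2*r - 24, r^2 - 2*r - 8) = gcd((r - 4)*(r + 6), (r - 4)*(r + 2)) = r - 4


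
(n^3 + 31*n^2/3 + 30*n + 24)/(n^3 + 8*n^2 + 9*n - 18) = (n + 4/3)/(n - 1)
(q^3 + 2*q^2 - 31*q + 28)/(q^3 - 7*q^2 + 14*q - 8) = (q + 7)/(q - 2)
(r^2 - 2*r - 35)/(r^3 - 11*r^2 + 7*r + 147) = (r + 5)/(r^2 - 4*r - 21)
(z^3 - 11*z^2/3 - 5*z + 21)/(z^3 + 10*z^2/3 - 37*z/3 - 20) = (3*z^2 - 2*z - 21)/(3*z^2 + 19*z + 20)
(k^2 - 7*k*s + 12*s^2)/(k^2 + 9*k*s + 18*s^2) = (k^2 - 7*k*s + 12*s^2)/(k^2 + 9*k*s + 18*s^2)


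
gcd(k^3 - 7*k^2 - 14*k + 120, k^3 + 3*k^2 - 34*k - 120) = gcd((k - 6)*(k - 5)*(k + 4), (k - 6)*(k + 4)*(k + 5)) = k^2 - 2*k - 24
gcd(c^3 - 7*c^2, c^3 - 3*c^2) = c^2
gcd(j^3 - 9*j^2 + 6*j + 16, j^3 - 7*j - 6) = j + 1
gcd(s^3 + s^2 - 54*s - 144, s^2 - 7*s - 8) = s - 8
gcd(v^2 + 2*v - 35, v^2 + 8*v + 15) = 1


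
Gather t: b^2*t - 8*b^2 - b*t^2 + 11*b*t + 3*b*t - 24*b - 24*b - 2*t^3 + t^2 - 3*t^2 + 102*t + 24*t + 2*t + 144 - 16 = -8*b^2 - 48*b - 2*t^3 + t^2*(-b - 2) + t*(b^2 + 14*b + 128) + 128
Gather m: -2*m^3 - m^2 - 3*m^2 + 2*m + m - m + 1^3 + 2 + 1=-2*m^3 - 4*m^2 + 2*m + 4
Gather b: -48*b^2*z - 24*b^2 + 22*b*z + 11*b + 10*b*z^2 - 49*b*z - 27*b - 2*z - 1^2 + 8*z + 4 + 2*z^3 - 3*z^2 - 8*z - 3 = b^2*(-48*z - 24) + b*(10*z^2 - 27*z - 16) + 2*z^3 - 3*z^2 - 2*z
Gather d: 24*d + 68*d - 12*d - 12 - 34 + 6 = 80*d - 40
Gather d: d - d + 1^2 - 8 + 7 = 0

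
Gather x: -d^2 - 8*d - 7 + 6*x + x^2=-d^2 - 8*d + x^2 + 6*x - 7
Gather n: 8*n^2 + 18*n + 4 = 8*n^2 + 18*n + 4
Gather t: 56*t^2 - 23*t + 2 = 56*t^2 - 23*t + 2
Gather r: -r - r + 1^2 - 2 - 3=-2*r - 4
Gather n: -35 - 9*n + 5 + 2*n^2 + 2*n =2*n^2 - 7*n - 30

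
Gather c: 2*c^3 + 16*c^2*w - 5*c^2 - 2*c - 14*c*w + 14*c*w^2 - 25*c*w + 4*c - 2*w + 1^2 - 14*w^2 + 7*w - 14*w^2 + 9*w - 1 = 2*c^3 + c^2*(16*w - 5) + c*(14*w^2 - 39*w + 2) - 28*w^2 + 14*w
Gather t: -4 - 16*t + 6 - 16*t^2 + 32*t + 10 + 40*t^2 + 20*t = 24*t^2 + 36*t + 12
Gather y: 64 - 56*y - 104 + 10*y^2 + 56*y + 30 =10*y^2 - 10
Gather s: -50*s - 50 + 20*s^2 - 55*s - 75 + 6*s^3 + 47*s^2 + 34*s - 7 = 6*s^3 + 67*s^2 - 71*s - 132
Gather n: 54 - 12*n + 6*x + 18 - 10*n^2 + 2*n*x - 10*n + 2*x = -10*n^2 + n*(2*x - 22) + 8*x + 72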